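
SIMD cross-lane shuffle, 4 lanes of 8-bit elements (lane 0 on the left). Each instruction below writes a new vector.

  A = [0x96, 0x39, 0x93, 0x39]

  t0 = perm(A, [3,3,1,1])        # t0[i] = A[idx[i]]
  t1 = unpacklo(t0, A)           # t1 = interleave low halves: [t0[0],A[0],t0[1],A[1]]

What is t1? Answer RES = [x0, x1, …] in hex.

t0 = [0x39, 0x39, 0x39, 0x39]
t1 = [0x39, 0x96, 0x39, 0x39]

RES = [0x39, 0x96, 0x39, 0x39]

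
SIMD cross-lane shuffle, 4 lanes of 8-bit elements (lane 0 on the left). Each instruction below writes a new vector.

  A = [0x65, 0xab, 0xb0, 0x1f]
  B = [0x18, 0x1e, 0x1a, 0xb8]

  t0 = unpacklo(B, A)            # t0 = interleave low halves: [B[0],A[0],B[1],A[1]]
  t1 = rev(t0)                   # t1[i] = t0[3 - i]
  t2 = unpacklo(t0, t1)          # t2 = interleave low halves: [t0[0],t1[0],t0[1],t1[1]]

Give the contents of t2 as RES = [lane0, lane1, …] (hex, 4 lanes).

  t0: 18 65 1e ab
  t1: ab 1e 65 18
  t2: 18 ab 65 1e

RES = [0x18, 0xab, 0x65, 0x1e]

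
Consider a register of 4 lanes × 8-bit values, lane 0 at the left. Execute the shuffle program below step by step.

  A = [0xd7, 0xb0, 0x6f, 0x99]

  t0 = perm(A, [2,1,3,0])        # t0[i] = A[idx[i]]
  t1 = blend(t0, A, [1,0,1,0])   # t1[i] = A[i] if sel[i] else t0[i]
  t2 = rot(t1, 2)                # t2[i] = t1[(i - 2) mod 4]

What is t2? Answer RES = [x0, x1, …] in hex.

RES = [0x6f, 0xd7, 0xd7, 0xb0]

t0 = [0x6f, 0xb0, 0x99, 0xd7]
t1 = [0xd7, 0xb0, 0x6f, 0xd7]
t2 = [0x6f, 0xd7, 0xd7, 0xb0]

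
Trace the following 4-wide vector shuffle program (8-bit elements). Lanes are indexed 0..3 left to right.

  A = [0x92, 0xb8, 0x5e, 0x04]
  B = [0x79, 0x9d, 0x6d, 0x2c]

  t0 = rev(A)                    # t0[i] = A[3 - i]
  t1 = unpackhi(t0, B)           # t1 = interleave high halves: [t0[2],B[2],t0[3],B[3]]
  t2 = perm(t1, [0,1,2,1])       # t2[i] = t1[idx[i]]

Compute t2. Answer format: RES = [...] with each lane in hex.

t0 = [0x04, 0x5e, 0xb8, 0x92]
t1 = [0xb8, 0x6d, 0x92, 0x2c]
t2 = [0xb8, 0x6d, 0x92, 0x6d]

RES = [ 0xb8  0x6d  0x92  0x6d ]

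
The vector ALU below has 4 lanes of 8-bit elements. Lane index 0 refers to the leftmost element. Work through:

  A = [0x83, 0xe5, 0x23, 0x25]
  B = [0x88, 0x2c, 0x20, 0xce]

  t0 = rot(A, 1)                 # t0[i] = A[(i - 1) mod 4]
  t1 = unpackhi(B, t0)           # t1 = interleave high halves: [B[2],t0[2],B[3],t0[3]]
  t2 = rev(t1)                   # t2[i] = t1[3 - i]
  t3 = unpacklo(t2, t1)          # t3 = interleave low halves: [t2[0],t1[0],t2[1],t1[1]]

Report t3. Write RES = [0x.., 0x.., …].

t0 = [0x25, 0x83, 0xe5, 0x23]
t1 = [0x20, 0xe5, 0xce, 0x23]
t2 = [0x23, 0xce, 0xe5, 0x20]
t3 = [0x23, 0x20, 0xce, 0xe5]

RES = [ 0x23  0x20  0xce  0xe5 ]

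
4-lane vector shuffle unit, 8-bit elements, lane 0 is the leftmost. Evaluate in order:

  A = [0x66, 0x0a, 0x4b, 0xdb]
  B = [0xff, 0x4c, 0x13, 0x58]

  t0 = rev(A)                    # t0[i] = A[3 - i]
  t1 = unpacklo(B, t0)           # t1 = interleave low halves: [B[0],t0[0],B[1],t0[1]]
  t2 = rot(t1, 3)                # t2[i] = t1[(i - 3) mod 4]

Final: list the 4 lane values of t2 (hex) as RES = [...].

RES = [ 0xdb  0x4c  0x4b  0xff ]

→ t0 |db|4b|0a|66|
→ t1 |ff|db|4c|4b|
→ t2 |db|4c|4b|ff|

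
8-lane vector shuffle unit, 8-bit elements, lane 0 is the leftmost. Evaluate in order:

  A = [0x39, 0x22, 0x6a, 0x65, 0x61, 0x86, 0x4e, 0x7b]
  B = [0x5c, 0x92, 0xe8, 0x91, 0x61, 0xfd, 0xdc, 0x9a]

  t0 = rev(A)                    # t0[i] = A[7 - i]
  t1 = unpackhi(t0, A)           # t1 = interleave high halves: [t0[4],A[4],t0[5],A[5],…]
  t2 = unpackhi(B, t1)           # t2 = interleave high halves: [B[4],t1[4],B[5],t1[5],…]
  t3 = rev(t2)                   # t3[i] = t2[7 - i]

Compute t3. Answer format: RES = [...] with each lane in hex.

→ t0 |7b|4e|86|61|65|6a|22|39|
→ t1 |65|61|6a|86|22|4e|39|7b|
→ t2 |61|22|fd|4e|dc|39|9a|7b|
→ t3 |7b|9a|39|dc|4e|fd|22|61|

RES = [0x7b, 0x9a, 0x39, 0xdc, 0x4e, 0xfd, 0x22, 0x61]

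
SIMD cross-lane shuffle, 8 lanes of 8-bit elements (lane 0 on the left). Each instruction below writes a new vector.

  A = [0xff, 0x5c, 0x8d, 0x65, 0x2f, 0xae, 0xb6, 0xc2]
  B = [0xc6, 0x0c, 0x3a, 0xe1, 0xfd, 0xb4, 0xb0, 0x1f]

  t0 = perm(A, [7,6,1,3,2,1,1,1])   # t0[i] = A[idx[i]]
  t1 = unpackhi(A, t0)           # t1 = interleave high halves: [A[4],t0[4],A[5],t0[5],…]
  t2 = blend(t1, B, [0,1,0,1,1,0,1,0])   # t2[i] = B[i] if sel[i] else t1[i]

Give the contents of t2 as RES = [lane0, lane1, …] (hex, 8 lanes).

→ t0 |c2|b6|5c|65|8d|5c|5c|5c|
→ t1 |2f|8d|ae|5c|b6|5c|c2|5c|
→ t2 |2f|0c|ae|e1|fd|5c|b0|5c|

RES = [ 0x2f  0x0c  0xae  0xe1  0xfd  0x5c  0xb0  0x5c ]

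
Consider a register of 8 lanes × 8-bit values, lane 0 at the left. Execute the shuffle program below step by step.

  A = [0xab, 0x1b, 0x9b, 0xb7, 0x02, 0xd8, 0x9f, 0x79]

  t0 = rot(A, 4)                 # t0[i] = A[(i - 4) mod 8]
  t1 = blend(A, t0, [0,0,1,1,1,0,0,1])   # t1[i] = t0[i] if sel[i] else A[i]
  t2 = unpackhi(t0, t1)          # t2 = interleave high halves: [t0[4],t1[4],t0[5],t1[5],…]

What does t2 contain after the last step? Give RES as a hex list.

RES = [0xab, 0xab, 0x1b, 0xd8, 0x9b, 0x9f, 0xb7, 0xb7]

→ t0 |02|d8|9f|79|ab|1b|9b|b7|
→ t1 |ab|1b|9f|79|ab|d8|9f|b7|
→ t2 |ab|ab|1b|d8|9b|9f|b7|b7|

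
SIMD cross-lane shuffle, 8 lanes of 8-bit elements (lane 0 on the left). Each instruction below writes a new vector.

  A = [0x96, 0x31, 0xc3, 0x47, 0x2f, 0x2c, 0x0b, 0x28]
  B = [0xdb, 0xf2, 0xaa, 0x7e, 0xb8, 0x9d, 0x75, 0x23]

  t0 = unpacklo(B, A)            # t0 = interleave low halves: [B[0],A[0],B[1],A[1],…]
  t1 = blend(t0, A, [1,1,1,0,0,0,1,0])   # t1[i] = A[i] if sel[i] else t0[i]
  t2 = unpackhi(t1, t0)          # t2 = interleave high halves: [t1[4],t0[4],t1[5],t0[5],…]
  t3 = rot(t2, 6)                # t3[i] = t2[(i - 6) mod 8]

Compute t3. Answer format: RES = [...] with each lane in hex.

RES = [0xc3, 0xc3, 0x0b, 0x7e, 0x47, 0x47, 0xaa, 0xaa]

→ t0 |db|96|f2|31|aa|c3|7e|47|
→ t1 |96|31|c3|31|aa|c3|0b|47|
→ t2 |aa|aa|c3|c3|0b|7e|47|47|
→ t3 |c3|c3|0b|7e|47|47|aa|aa|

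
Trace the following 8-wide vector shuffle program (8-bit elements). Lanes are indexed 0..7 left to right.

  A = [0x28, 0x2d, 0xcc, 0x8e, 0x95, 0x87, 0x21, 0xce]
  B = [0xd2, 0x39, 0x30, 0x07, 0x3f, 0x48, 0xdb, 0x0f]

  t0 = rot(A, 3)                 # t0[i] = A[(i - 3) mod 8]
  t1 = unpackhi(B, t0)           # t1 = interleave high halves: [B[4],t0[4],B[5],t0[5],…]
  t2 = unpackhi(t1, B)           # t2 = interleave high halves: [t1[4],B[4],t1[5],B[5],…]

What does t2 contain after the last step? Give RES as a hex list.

→ t0 |87|21|ce|28|2d|cc|8e|95|
→ t1 |3f|2d|48|cc|db|8e|0f|95|
→ t2 |db|3f|8e|48|0f|db|95|0f|

RES = [ 0xdb  0x3f  0x8e  0x48  0x0f  0xdb  0x95  0x0f ]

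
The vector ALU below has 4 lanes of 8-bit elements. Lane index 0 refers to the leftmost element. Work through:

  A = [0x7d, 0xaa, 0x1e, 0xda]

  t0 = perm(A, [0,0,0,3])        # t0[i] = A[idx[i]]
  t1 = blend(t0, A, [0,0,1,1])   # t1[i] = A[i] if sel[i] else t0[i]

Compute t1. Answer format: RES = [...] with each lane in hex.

  t0: 7d 7d 7d da
  t1: 7d 7d 1e da

RES = [ 0x7d  0x7d  0x1e  0xda ]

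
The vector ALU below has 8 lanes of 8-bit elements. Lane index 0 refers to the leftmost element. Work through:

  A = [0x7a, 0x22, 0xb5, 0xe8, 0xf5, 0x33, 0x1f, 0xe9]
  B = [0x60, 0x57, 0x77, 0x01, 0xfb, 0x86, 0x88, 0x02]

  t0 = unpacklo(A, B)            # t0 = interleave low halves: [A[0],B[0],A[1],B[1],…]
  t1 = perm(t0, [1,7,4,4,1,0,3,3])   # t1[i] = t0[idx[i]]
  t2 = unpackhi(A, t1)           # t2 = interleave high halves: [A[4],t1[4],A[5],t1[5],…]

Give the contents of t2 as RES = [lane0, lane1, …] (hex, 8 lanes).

→ t0 |7a|60|22|57|b5|77|e8|01|
→ t1 |60|01|b5|b5|60|7a|57|57|
→ t2 |f5|60|33|7a|1f|57|e9|57|

RES = [ 0xf5  0x60  0x33  0x7a  0x1f  0x57  0xe9  0x57 ]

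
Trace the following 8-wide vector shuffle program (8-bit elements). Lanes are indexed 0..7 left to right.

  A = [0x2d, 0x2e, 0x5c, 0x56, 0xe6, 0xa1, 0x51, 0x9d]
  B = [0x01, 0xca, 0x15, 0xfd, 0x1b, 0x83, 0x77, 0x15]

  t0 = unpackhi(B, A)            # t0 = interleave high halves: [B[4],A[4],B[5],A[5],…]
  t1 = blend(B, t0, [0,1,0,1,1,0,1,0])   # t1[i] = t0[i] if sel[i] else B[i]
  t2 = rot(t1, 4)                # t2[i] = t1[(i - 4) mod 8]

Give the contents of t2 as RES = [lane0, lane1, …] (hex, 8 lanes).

  t0: 1b e6 83 a1 77 51 15 9d
  t1: 01 e6 15 a1 77 83 15 15
  t2: 77 83 15 15 01 e6 15 a1

RES = [0x77, 0x83, 0x15, 0x15, 0x01, 0xe6, 0x15, 0xa1]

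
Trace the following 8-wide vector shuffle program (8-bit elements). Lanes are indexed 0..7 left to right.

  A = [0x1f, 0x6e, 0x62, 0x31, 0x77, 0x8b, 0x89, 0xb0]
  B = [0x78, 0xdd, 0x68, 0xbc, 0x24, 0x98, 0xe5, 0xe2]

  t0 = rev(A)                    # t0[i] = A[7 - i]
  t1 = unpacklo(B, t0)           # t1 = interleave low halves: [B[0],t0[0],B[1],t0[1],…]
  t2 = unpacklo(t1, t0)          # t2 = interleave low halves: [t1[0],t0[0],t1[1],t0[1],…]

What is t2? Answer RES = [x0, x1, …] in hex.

RES = [0x78, 0xb0, 0xb0, 0x89, 0xdd, 0x8b, 0x89, 0x77]

  t0: b0 89 8b 77 31 62 6e 1f
  t1: 78 b0 dd 89 68 8b bc 77
  t2: 78 b0 b0 89 dd 8b 89 77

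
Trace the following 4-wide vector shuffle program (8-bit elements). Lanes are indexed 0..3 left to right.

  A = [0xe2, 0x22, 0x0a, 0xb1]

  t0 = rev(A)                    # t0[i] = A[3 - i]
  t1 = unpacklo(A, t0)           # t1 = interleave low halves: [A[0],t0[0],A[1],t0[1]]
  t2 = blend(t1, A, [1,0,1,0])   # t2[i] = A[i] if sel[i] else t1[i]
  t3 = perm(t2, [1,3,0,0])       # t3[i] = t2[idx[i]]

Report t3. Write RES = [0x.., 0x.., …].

RES = [ 0xb1  0x0a  0xe2  0xe2 ]

→ t0 |b1|0a|22|e2|
→ t1 |e2|b1|22|0a|
→ t2 |e2|b1|0a|0a|
→ t3 |b1|0a|e2|e2|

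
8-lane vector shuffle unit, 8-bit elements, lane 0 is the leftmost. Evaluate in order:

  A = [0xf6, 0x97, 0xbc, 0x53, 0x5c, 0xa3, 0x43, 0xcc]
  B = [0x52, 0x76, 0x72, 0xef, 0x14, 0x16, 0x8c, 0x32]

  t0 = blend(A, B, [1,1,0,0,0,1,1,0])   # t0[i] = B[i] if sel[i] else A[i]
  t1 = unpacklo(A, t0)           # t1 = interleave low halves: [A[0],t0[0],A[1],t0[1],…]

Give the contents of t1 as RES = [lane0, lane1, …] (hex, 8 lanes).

→ t0 |52|76|bc|53|5c|16|8c|cc|
→ t1 |f6|52|97|76|bc|bc|53|53|

RES = [ 0xf6  0x52  0x97  0x76  0xbc  0xbc  0x53  0x53 ]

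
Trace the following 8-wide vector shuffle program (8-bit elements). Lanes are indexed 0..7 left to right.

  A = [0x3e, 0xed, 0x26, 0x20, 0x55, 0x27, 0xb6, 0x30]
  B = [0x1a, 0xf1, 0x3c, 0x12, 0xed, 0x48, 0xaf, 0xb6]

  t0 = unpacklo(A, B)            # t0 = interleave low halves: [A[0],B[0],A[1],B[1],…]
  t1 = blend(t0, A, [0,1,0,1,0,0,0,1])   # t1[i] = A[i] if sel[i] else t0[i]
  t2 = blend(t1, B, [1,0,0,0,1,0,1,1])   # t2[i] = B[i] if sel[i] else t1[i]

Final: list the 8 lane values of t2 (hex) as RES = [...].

→ t0 |3e|1a|ed|f1|26|3c|20|12|
→ t1 |3e|ed|ed|20|26|3c|20|30|
→ t2 |1a|ed|ed|20|ed|3c|af|b6|

RES = [0x1a, 0xed, 0xed, 0x20, 0xed, 0x3c, 0xaf, 0xb6]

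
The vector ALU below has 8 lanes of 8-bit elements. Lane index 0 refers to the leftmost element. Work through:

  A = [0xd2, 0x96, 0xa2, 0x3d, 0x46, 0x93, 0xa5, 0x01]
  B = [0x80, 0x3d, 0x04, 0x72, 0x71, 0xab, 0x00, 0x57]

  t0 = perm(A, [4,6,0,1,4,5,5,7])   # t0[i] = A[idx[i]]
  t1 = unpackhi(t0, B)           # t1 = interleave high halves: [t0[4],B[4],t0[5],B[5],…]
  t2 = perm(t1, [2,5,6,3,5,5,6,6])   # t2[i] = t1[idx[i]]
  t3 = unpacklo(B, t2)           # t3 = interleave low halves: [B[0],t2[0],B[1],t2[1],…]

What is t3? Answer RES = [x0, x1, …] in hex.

  t0: 46 a5 d2 96 46 93 93 01
  t1: 46 71 93 ab 93 00 01 57
  t2: 93 00 01 ab 00 00 01 01
  t3: 80 93 3d 00 04 01 72 ab

RES = [ 0x80  0x93  0x3d  0x00  0x04  0x01  0x72  0xab ]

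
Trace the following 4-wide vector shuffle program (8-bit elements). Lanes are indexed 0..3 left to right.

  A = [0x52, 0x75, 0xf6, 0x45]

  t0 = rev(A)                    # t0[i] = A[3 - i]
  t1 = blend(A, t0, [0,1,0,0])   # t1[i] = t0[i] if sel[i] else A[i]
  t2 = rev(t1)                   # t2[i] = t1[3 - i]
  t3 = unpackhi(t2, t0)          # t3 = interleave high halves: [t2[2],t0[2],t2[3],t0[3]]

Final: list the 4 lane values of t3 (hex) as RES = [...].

RES = [0xf6, 0x75, 0x52, 0x52]

  t0: 45 f6 75 52
  t1: 52 f6 f6 45
  t2: 45 f6 f6 52
  t3: f6 75 52 52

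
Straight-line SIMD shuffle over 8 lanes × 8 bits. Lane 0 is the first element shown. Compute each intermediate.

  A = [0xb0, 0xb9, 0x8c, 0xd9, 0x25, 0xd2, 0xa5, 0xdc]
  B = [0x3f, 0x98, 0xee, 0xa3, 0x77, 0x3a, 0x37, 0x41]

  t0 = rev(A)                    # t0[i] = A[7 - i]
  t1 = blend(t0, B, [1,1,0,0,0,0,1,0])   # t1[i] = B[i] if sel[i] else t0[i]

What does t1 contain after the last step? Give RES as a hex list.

RES = [0x3f, 0x98, 0xd2, 0x25, 0xd9, 0x8c, 0x37, 0xb0]

  t0: dc a5 d2 25 d9 8c b9 b0
  t1: 3f 98 d2 25 d9 8c 37 b0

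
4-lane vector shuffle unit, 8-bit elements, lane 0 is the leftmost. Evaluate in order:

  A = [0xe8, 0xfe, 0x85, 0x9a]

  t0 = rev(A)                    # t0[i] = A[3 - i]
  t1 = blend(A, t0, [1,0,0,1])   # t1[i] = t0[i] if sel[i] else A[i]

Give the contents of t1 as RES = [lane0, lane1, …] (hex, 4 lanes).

RES = [0x9a, 0xfe, 0x85, 0xe8]

→ t0 |9a|85|fe|e8|
→ t1 |9a|fe|85|e8|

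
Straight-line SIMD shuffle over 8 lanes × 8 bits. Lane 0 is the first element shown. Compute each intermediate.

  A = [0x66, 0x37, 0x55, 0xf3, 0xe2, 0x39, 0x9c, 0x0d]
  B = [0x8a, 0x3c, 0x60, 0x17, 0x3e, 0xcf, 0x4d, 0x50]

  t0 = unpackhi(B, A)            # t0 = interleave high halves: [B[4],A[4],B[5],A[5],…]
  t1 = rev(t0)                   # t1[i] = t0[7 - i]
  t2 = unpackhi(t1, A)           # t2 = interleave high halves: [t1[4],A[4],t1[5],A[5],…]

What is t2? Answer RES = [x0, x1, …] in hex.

RES = [ 0x39  0xe2  0xcf  0x39  0xe2  0x9c  0x3e  0x0d ]

  t0: 3e e2 cf 39 4d 9c 50 0d
  t1: 0d 50 9c 4d 39 cf e2 3e
  t2: 39 e2 cf 39 e2 9c 3e 0d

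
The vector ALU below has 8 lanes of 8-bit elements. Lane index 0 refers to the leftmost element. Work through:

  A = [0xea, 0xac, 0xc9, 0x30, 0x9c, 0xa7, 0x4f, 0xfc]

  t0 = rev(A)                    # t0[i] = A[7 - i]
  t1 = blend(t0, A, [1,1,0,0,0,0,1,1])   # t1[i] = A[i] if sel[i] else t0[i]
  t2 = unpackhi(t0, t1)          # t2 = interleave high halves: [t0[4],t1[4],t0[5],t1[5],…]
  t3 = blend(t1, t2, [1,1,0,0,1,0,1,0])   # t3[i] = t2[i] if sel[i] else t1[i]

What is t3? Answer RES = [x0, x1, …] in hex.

  t0: fc 4f a7 9c 30 c9 ac ea
  t1: ea ac a7 9c 30 c9 4f fc
  t2: 30 30 c9 c9 ac 4f ea fc
  t3: 30 30 a7 9c ac c9 ea fc

RES = [ 0x30  0x30  0xa7  0x9c  0xac  0xc9  0xea  0xfc ]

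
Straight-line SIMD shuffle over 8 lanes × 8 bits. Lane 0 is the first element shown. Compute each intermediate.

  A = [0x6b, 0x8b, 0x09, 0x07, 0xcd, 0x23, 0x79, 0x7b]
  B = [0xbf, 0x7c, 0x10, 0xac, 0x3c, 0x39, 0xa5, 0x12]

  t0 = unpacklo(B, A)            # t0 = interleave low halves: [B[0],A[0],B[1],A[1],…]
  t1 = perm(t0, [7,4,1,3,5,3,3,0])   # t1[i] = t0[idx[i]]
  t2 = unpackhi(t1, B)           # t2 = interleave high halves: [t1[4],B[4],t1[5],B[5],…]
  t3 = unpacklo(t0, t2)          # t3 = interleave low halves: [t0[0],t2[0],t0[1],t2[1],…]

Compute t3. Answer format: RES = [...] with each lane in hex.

RES = [ 0xbf  0x09  0x6b  0x3c  0x7c  0x8b  0x8b  0x39 ]

t0 = [0xbf, 0x6b, 0x7c, 0x8b, 0x10, 0x09, 0xac, 0x07]
t1 = [0x07, 0x10, 0x6b, 0x8b, 0x09, 0x8b, 0x8b, 0xbf]
t2 = [0x09, 0x3c, 0x8b, 0x39, 0x8b, 0xa5, 0xbf, 0x12]
t3 = [0xbf, 0x09, 0x6b, 0x3c, 0x7c, 0x8b, 0x8b, 0x39]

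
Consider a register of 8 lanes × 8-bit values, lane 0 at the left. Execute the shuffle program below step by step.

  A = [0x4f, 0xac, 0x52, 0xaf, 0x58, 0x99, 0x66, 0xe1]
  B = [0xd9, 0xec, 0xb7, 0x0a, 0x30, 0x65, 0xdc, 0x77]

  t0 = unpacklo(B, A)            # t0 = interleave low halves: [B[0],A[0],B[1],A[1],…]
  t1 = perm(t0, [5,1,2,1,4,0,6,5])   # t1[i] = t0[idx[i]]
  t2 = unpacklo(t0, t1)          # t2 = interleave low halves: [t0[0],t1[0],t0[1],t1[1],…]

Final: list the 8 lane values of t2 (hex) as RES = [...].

→ t0 |d9|4f|ec|ac|b7|52|0a|af|
→ t1 |52|4f|ec|4f|b7|d9|0a|52|
→ t2 |d9|52|4f|4f|ec|ec|ac|4f|

RES = [ 0xd9  0x52  0x4f  0x4f  0xec  0xec  0xac  0x4f ]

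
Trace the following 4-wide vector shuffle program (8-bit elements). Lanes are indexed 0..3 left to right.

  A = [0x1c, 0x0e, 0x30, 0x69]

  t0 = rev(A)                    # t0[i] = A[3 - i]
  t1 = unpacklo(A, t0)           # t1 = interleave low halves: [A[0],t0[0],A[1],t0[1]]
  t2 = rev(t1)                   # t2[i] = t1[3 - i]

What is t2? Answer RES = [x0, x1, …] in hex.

  t0: 69 30 0e 1c
  t1: 1c 69 0e 30
  t2: 30 0e 69 1c

RES = [ 0x30  0x0e  0x69  0x1c ]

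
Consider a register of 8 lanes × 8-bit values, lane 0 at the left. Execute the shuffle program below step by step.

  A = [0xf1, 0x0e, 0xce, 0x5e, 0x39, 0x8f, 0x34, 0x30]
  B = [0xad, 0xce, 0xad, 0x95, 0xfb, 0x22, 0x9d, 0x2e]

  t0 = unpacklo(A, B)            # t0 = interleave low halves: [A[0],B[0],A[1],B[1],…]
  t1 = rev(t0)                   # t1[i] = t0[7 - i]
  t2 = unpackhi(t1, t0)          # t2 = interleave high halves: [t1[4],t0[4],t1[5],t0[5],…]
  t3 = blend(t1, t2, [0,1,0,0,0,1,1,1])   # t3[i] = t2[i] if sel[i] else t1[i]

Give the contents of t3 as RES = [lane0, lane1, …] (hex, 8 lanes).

RES = [0x95, 0xce, 0xad, 0xce, 0xce, 0x5e, 0xf1, 0x95]

t0 = [0xf1, 0xad, 0x0e, 0xce, 0xce, 0xad, 0x5e, 0x95]
t1 = [0x95, 0x5e, 0xad, 0xce, 0xce, 0x0e, 0xad, 0xf1]
t2 = [0xce, 0xce, 0x0e, 0xad, 0xad, 0x5e, 0xf1, 0x95]
t3 = [0x95, 0xce, 0xad, 0xce, 0xce, 0x5e, 0xf1, 0x95]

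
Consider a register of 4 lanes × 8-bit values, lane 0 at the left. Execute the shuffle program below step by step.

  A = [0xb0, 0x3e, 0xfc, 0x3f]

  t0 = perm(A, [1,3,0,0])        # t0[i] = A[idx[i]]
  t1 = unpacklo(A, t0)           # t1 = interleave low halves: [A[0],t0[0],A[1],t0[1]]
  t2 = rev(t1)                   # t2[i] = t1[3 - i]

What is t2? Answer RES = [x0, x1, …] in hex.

RES = [ 0x3f  0x3e  0x3e  0xb0 ]

  t0: 3e 3f b0 b0
  t1: b0 3e 3e 3f
  t2: 3f 3e 3e b0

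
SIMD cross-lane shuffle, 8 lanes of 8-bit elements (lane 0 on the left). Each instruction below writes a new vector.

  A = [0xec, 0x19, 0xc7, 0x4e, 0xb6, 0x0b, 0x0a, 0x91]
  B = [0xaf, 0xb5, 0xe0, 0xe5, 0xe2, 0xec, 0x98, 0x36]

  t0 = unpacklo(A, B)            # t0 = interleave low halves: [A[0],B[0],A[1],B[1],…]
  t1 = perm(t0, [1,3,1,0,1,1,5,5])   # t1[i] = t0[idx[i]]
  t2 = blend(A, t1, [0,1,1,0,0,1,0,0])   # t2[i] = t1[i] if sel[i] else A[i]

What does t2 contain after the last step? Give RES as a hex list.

t0 = [0xec, 0xaf, 0x19, 0xb5, 0xc7, 0xe0, 0x4e, 0xe5]
t1 = [0xaf, 0xb5, 0xaf, 0xec, 0xaf, 0xaf, 0xe0, 0xe0]
t2 = [0xec, 0xb5, 0xaf, 0x4e, 0xb6, 0xaf, 0x0a, 0x91]

RES = [0xec, 0xb5, 0xaf, 0x4e, 0xb6, 0xaf, 0x0a, 0x91]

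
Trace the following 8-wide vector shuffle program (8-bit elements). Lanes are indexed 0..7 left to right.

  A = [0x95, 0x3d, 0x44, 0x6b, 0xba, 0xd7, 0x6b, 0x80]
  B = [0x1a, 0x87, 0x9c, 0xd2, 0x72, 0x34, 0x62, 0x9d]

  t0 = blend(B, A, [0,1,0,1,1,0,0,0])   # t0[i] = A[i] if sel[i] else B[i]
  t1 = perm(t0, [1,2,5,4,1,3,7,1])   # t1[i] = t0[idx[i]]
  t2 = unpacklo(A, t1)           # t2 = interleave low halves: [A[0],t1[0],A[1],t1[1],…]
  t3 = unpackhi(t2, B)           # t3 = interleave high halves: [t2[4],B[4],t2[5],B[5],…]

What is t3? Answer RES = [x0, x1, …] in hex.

→ t0 |1a|3d|9c|6b|ba|34|62|9d|
→ t1 |3d|9c|34|ba|3d|6b|9d|3d|
→ t2 |95|3d|3d|9c|44|34|6b|ba|
→ t3 |44|72|34|34|6b|62|ba|9d|

RES = [0x44, 0x72, 0x34, 0x34, 0x6b, 0x62, 0xba, 0x9d]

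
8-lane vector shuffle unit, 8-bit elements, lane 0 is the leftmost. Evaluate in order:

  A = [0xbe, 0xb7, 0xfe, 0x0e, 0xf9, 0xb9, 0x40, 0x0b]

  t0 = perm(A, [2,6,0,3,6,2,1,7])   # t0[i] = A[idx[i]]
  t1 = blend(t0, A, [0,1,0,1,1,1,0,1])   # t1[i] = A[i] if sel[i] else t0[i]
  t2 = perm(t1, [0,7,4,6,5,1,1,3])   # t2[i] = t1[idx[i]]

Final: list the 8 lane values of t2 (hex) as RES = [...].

RES = [0xfe, 0x0b, 0xf9, 0xb7, 0xb9, 0xb7, 0xb7, 0x0e]

t0 = [0xfe, 0x40, 0xbe, 0x0e, 0x40, 0xfe, 0xb7, 0x0b]
t1 = [0xfe, 0xb7, 0xbe, 0x0e, 0xf9, 0xb9, 0xb7, 0x0b]
t2 = [0xfe, 0x0b, 0xf9, 0xb7, 0xb9, 0xb7, 0xb7, 0x0e]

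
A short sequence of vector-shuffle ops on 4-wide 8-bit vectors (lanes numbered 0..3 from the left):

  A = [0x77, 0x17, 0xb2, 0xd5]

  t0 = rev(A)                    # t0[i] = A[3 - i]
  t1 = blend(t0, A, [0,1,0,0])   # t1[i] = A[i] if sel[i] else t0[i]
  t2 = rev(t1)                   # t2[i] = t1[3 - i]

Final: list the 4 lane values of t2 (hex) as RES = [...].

→ t0 |d5|b2|17|77|
→ t1 |d5|17|17|77|
→ t2 |77|17|17|d5|

RES = [ 0x77  0x17  0x17  0xd5 ]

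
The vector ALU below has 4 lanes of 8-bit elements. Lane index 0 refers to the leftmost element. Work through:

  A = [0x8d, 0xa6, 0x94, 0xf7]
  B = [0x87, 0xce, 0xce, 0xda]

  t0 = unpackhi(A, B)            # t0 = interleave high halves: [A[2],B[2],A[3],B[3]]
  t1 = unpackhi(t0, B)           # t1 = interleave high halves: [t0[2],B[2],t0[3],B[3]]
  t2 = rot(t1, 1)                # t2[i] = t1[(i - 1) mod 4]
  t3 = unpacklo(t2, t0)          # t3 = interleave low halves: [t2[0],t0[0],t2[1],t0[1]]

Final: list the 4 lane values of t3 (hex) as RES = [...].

RES = [ 0xda  0x94  0xf7  0xce ]

t0 = [0x94, 0xce, 0xf7, 0xda]
t1 = [0xf7, 0xce, 0xda, 0xda]
t2 = [0xda, 0xf7, 0xce, 0xda]
t3 = [0xda, 0x94, 0xf7, 0xce]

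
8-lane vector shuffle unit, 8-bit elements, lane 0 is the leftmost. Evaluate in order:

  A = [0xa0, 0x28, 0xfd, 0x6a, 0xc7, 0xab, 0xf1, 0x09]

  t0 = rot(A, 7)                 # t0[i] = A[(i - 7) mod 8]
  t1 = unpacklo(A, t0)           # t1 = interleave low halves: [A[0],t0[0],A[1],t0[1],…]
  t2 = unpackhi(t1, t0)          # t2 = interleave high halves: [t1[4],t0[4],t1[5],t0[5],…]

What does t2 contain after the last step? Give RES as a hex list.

RES = [0xfd, 0xab, 0x6a, 0xf1, 0x6a, 0x09, 0xc7, 0xa0]

→ t0 |28|fd|6a|c7|ab|f1|09|a0|
→ t1 |a0|28|28|fd|fd|6a|6a|c7|
→ t2 |fd|ab|6a|f1|6a|09|c7|a0|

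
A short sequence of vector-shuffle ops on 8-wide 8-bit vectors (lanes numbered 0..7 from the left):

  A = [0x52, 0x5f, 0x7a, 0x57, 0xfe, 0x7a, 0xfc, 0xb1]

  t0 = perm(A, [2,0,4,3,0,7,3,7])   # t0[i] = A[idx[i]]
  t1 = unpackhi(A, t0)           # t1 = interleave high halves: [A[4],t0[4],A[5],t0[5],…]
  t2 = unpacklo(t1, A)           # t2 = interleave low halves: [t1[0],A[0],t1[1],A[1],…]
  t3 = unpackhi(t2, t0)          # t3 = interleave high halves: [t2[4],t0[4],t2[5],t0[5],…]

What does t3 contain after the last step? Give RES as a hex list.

RES = [0x7a, 0x52, 0x7a, 0xb1, 0xb1, 0x57, 0x57, 0xb1]

→ t0 |7a|52|fe|57|52|b1|57|b1|
→ t1 |fe|52|7a|b1|fc|57|b1|b1|
→ t2 |fe|52|52|5f|7a|7a|b1|57|
→ t3 |7a|52|7a|b1|b1|57|57|b1|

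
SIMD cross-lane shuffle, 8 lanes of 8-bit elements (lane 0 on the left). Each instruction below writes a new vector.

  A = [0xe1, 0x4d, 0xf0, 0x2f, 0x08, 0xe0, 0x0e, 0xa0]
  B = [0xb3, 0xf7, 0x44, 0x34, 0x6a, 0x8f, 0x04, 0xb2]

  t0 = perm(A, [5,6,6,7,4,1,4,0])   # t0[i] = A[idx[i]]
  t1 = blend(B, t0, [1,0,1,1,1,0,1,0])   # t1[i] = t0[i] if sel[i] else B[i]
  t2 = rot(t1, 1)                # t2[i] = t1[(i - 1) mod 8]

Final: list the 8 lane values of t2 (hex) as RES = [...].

RES = [0xb2, 0xe0, 0xf7, 0x0e, 0xa0, 0x08, 0x8f, 0x08]

  t0: e0 0e 0e a0 08 4d 08 e1
  t1: e0 f7 0e a0 08 8f 08 b2
  t2: b2 e0 f7 0e a0 08 8f 08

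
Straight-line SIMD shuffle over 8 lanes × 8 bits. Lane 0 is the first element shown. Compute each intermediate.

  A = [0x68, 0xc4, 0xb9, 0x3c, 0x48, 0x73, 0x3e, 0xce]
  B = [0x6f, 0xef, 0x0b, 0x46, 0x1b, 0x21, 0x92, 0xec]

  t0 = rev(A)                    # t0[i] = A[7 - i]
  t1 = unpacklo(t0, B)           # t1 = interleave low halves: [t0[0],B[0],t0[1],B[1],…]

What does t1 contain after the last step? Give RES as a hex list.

RES = [ 0xce  0x6f  0x3e  0xef  0x73  0x0b  0x48  0x46 ]

→ t0 |ce|3e|73|48|3c|b9|c4|68|
→ t1 |ce|6f|3e|ef|73|0b|48|46|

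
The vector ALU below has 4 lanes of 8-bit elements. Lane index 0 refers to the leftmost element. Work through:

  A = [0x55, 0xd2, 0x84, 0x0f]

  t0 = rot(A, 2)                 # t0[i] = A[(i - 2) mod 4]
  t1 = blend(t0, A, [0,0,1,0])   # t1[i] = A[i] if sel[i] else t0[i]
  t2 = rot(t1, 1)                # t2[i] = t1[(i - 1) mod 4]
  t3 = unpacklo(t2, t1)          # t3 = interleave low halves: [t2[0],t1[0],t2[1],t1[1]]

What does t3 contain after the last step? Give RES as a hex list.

→ t0 |84|0f|55|d2|
→ t1 |84|0f|84|d2|
→ t2 |d2|84|0f|84|
→ t3 |d2|84|84|0f|

RES = [ 0xd2  0x84  0x84  0x0f ]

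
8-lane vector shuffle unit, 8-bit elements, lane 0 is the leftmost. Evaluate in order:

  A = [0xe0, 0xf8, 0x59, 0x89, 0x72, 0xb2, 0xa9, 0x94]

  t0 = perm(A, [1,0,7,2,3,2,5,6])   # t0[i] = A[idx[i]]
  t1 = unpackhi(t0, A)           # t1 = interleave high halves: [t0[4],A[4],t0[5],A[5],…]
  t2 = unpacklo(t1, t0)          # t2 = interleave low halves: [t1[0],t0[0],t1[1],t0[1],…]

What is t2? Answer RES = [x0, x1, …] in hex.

t0 = [0xf8, 0xe0, 0x94, 0x59, 0x89, 0x59, 0xb2, 0xa9]
t1 = [0x89, 0x72, 0x59, 0xb2, 0xb2, 0xa9, 0xa9, 0x94]
t2 = [0x89, 0xf8, 0x72, 0xe0, 0x59, 0x94, 0xb2, 0x59]

RES = [ 0x89  0xf8  0x72  0xe0  0x59  0x94  0xb2  0x59 ]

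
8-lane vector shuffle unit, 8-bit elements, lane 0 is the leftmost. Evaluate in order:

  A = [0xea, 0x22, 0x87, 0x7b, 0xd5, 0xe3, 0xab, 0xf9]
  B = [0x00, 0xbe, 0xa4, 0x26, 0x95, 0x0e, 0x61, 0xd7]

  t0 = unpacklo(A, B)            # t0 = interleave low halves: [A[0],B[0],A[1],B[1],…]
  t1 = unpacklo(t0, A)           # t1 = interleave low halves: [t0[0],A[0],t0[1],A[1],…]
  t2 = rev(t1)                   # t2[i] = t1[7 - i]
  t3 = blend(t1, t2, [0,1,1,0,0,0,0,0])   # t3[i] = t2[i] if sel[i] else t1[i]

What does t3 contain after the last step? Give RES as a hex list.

  t0: ea 00 22 be 87 a4 7b 26
  t1: ea ea 00 22 22 87 be 7b
  t2: 7b be 87 22 22 00 ea ea
  t3: ea be 87 22 22 87 be 7b

RES = [0xea, 0xbe, 0x87, 0x22, 0x22, 0x87, 0xbe, 0x7b]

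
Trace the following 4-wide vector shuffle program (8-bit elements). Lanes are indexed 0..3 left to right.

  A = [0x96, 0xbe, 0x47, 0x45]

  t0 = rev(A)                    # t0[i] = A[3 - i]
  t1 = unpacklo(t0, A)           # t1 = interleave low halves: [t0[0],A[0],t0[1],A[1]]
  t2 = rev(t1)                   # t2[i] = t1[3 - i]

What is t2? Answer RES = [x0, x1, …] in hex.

→ t0 |45|47|be|96|
→ t1 |45|96|47|be|
→ t2 |be|47|96|45|

RES = [0xbe, 0x47, 0x96, 0x45]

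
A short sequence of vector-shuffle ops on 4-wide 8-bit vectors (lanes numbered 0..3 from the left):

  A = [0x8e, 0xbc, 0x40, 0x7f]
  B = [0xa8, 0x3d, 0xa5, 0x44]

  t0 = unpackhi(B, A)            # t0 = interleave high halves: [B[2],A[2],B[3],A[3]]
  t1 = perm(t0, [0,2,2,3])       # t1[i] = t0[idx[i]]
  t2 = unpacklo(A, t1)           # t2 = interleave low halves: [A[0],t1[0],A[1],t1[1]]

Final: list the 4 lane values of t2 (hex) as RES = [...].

→ t0 |a5|40|44|7f|
→ t1 |a5|44|44|7f|
→ t2 |8e|a5|bc|44|

RES = [0x8e, 0xa5, 0xbc, 0x44]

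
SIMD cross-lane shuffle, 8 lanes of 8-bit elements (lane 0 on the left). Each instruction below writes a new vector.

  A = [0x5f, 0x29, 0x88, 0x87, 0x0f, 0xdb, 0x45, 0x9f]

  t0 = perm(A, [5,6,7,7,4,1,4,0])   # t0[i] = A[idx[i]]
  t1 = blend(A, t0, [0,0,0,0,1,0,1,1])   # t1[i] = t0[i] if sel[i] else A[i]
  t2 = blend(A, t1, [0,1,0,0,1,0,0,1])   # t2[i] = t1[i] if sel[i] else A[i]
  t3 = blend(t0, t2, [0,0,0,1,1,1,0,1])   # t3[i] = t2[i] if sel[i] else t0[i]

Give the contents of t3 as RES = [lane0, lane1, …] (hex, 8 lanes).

  t0: db 45 9f 9f 0f 29 0f 5f
  t1: 5f 29 88 87 0f db 0f 5f
  t2: 5f 29 88 87 0f db 45 5f
  t3: db 45 9f 87 0f db 0f 5f

RES = [ 0xdb  0x45  0x9f  0x87  0x0f  0xdb  0x0f  0x5f ]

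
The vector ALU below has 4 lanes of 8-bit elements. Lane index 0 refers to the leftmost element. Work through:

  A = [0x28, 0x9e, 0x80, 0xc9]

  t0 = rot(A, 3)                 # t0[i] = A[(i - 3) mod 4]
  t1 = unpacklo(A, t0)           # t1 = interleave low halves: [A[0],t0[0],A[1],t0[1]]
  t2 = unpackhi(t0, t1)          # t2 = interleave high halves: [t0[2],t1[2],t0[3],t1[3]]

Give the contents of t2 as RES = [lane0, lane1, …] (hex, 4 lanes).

RES = [ 0xc9  0x9e  0x28  0x80 ]

t0 = [0x9e, 0x80, 0xc9, 0x28]
t1 = [0x28, 0x9e, 0x9e, 0x80]
t2 = [0xc9, 0x9e, 0x28, 0x80]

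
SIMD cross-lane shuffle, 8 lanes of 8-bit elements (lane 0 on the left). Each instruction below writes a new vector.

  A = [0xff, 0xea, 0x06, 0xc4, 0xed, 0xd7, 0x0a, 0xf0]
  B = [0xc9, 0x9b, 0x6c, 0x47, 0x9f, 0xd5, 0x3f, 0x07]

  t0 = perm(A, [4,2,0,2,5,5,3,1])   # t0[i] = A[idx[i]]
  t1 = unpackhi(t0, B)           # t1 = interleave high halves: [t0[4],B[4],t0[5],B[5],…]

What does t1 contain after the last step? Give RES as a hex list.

t0 = [0xed, 0x06, 0xff, 0x06, 0xd7, 0xd7, 0xc4, 0xea]
t1 = [0xd7, 0x9f, 0xd7, 0xd5, 0xc4, 0x3f, 0xea, 0x07]

RES = [0xd7, 0x9f, 0xd7, 0xd5, 0xc4, 0x3f, 0xea, 0x07]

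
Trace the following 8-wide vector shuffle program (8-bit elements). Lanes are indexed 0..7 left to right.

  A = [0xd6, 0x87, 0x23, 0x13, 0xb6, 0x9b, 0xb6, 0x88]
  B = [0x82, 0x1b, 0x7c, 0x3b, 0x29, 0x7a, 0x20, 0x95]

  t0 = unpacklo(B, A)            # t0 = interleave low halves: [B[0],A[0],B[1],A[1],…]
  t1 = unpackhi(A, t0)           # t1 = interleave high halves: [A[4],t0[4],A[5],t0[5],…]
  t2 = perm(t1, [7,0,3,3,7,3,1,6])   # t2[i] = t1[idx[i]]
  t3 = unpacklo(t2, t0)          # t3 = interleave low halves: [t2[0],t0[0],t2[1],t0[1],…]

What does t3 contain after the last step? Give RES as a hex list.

t0 = [0x82, 0xd6, 0x1b, 0x87, 0x7c, 0x23, 0x3b, 0x13]
t1 = [0xb6, 0x7c, 0x9b, 0x23, 0xb6, 0x3b, 0x88, 0x13]
t2 = [0x13, 0xb6, 0x23, 0x23, 0x13, 0x23, 0x7c, 0x88]
t3 = [0x13, 0x82, 0xb6, 0xd6, 0x23, 0x1b, 0x23, 0x87]

RES = [0x13, 0x82, 0xb6, 0xd6, 0x23, 0x1b, 0x23, 0x87]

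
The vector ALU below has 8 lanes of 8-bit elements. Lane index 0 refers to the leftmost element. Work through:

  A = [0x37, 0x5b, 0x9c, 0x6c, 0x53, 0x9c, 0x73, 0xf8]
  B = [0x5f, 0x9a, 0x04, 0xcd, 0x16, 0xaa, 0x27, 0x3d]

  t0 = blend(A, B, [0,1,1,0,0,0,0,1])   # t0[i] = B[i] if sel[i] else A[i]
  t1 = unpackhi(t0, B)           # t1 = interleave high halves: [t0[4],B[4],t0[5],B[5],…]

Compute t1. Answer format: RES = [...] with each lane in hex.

t0 = [0x37, 0x9a, 0x04, 0x6c, 0x53, 0x9c, 0x73, 0x3d]
t1 = [0x53, 0x16, 0x9c, 0xaa, 0x73, 0x27, 0x3d, 0x3d]

RES = [ 0x53  0x16  0x9c  0xaa  0x73  0x27  0x3d  0x3d ]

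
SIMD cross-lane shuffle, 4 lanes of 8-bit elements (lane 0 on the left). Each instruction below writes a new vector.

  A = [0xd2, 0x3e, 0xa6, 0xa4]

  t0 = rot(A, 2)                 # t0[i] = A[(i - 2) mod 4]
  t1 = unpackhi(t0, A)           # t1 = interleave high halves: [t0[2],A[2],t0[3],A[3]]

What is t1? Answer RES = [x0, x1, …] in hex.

RES = [ 0xd2  0xa6  0x3e  0xa4 ]

→ t0 |a6|a4|d2|3e|
→ t1 |d2|a6|3e|a4|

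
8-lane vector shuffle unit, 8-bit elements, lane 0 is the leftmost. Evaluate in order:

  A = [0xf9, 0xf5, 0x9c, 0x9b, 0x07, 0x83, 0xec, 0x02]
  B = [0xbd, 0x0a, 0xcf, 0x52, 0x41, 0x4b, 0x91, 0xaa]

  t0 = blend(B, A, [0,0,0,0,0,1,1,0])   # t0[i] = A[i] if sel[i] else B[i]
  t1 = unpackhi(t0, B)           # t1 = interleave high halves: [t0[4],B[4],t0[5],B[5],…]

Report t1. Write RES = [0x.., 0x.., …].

RES = [0x41, 0x41, 0x83, 0x4b, 0xec, 0x91, 0xaa, 0xaa]

  t0: bd 0a cf 52 41 83 ec aa
  t1: 41 41 83 4b ec 91 aa aa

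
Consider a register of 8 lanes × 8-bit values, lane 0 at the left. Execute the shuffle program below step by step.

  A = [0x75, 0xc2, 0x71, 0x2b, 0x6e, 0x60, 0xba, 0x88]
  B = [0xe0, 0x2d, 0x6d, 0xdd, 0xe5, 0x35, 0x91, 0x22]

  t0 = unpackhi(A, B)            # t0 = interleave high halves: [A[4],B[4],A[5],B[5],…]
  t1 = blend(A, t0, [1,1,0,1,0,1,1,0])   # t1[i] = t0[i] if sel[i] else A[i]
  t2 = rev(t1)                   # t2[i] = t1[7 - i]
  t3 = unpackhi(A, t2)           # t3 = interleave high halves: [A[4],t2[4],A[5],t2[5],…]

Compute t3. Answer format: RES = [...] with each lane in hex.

→ t0 |6e|e5|60|35|ba|91|88|22|
→ t1 |6e|e5|71|35|6e|91|88|88|
→ t2 |88|88|91|6e|35|71|e5|6e|
→ t3 |6e|35|60|71|ba|e5|88|6e|

RES = [ 0x6e  0x35  0x60  0x71  0xba  0xe5  0x88  0x6e ]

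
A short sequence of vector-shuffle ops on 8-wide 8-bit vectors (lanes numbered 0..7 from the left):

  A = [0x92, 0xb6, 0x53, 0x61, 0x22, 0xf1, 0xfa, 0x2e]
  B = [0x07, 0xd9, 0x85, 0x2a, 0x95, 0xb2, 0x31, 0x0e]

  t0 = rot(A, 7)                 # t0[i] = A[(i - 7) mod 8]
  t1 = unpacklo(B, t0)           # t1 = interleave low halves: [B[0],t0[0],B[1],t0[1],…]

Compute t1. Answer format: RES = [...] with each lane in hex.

t0 = [0xb6, 0x53, 0x61, 0x22, 0xf1, 0xfa, 0x2e, 0x92]
t1 = [0x07, 0xb6, 0xd9, 0x53, 0x85, 0x61, 0x2a, 0x22]

RES = [0x07, 0xb6, 0xd9, 0x53, 0x85, 0x61, 0x2a, 0x22]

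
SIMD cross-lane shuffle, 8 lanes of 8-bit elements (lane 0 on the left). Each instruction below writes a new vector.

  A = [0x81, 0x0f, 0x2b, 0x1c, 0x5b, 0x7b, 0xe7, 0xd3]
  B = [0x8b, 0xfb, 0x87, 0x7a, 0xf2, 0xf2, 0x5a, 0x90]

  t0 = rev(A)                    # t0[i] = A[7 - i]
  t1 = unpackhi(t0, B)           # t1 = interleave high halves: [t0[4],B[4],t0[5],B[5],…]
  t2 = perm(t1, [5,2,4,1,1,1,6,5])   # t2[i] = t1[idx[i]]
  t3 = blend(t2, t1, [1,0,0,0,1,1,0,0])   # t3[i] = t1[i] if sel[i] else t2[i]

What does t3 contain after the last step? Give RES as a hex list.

RES = [ 0x1c  0x2b  0x0f  0xf2  0x0f  0x5a  0x81  0x5a ]

t0 = [0xd3, 0xe7, 0x7b, 0x5b, 0x1c, 0x2b, 0x0f, 0x81]
t1 = [0x1c, 0xf2, 0x2b, 0xf2, 0x0f, 0x5a, 0x81, 0x90]
t2 = [0x5a, 0x2b, 0x0f, 0xf2, 0xf2, 0xf2, 0x81, 0x5a]
t3 = [0x1c, 0x2b, 0x0f, 0xf2, 0x0f, 0x5a, 0x81, 0x5a]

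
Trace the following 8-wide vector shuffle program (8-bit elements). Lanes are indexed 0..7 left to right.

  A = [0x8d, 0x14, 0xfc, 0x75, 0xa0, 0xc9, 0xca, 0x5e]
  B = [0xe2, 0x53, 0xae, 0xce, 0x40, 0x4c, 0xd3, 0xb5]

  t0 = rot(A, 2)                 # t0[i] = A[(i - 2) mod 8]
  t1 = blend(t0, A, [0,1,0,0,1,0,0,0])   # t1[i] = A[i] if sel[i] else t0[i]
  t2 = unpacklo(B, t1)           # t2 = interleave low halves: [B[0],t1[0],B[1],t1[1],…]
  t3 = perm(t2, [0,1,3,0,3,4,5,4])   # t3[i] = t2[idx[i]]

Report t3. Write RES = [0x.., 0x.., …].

t0 = [0xca, 0x5e, 0x8d, 0x14, 0xfc, 0x75, 0xa0, 0xc9]
t1 = [0xca, 0x14, 0x8d, 0x14, 0xa0, 0x75, 0xa0, 0xc9]
t2 = [0xe2, 0xca, 0x53, 0x14, 0xae, 0x8d, 0xce, 0x14]
t3 = [0xe2, 0xca, 0x14, 0xe2, 0x14, 0xae, 0x8d, 0xae]

RES = [ 0xe2  0xca  0x14  0xe2  0x14  0xae  0x8d  0xae ]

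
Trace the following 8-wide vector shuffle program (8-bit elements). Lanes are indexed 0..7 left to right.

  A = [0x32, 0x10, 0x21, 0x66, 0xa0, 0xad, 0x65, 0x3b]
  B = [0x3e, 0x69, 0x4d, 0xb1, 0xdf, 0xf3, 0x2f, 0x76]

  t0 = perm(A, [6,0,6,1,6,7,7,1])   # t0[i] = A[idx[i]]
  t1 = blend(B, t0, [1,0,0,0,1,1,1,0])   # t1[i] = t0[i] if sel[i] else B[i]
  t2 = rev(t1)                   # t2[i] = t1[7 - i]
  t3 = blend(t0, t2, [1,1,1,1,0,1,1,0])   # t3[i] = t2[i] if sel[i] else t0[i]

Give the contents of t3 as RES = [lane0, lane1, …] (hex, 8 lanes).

RES = [0x76, 0x3b, 0x3b, 0x65, 0x65, 0x4d, 0x69, 0x10]

  t0: 65 32 65 10 65 3b 3b 10
  t1: 65 69 4d b1 65 3b 3b 76
  t2: 76 3b 3b 65 b1 4d 69 65
  t3: 76 3b 3b 65 65 4d 69 10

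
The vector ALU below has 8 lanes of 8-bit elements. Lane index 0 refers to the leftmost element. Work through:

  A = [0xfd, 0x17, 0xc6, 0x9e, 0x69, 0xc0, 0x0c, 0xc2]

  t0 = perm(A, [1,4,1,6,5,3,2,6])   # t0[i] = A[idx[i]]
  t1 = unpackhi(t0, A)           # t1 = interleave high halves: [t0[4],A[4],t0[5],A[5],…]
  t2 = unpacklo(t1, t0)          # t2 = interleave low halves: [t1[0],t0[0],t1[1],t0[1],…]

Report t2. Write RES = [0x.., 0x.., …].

RES = [ 0xc0  0x17  0x69  0x69  0x9e  0x17  0xc0  0x0c ]

  t0: 17 69 17 0c c0 9e c6 0c
  t1: c0 69 9e c0 c6 0c 0c c2
  t2: c0 17 69 69 9e 17 c0 0c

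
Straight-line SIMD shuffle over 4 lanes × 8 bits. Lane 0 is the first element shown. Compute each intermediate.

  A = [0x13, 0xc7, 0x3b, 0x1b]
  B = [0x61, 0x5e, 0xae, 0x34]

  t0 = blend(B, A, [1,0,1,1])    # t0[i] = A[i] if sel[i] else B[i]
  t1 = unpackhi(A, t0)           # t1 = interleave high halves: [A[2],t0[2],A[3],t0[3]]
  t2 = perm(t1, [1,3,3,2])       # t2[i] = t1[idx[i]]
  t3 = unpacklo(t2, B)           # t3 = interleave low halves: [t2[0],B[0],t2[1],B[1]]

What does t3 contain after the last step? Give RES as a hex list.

t0 = [0x13, 0x5e, 0x3b, 0x1b]
t1 = [0x3b, 0x3b, 0x1b, 0x1b]
t2 = [0x3b, 0x1b, 0x1b, 0x1b]
t3 = [0x3b, 0x61, 0x1b, 0x5e]

RES = [0x3b, 0x61, 0x1b, 0x5e]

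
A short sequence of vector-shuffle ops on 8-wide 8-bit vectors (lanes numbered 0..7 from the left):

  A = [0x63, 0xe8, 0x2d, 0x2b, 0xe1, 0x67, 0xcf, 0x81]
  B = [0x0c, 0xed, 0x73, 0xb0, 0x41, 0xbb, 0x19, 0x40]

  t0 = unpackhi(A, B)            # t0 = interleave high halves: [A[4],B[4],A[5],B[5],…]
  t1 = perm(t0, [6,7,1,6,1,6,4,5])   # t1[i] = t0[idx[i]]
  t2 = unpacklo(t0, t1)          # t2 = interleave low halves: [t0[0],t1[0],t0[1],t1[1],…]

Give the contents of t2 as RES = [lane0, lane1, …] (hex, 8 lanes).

RES = [ 0xe1  0x81  0x41  0x40  0x67  0x41  0xbb  0x81 ]

  t0: e1 41 67 bb cf 19 81 40
  t1: 81 40 41 81 41 81 cf 19
  t2: e1 81 41 40 67 41 bb 81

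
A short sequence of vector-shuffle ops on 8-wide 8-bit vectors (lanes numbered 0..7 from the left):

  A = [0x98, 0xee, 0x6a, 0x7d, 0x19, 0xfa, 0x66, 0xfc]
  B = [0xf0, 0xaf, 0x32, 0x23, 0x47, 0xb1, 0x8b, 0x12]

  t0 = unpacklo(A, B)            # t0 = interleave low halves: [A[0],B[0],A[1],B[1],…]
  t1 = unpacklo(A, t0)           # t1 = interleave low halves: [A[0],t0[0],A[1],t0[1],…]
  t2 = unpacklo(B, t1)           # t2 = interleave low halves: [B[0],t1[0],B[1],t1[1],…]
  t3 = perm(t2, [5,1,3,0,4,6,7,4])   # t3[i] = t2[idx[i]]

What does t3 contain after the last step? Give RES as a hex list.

RES = [0xee, 0x98, 0x98, 0xf0, 0x32, 0x23, 0xf0, 0x32]

  t0: 98 f0 ee af 6a 32 7d 23
  t1: 98 98 ee f0 6a ee 7d af
  t2: f0 98 af 98 32 ee 23 f0
  t3: ee 98 98 f0 32 23 f0 32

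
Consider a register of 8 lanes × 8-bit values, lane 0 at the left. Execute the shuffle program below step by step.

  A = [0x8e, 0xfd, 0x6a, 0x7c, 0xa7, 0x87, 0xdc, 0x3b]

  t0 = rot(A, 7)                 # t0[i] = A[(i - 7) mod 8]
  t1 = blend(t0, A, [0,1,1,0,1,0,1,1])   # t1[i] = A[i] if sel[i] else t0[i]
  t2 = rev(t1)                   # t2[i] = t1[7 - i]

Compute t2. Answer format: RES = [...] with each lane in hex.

→ t0 |fd|6a|7c|a7|87|dc|3b|8e|
→ t1 |fd|fd|6a|a7|a7|dc|dc|3b|
→ t2 |3b|dc|dc|a7|a7|6a|fd|fd|

RES = [0x3b, 0xdc, 0xdc, 0xa7, 0xa7, 0x6a, 0xfd, 0xfd]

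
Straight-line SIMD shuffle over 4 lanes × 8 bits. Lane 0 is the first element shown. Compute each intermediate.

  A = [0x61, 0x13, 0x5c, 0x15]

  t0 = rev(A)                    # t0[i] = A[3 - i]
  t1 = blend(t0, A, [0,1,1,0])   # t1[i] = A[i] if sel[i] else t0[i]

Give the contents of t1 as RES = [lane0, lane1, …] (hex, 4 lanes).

  t0: 15 5c 13 61
  t1: 15 13 5c 61

RES = [ 0x15  0x13  0x5c  0x61 ]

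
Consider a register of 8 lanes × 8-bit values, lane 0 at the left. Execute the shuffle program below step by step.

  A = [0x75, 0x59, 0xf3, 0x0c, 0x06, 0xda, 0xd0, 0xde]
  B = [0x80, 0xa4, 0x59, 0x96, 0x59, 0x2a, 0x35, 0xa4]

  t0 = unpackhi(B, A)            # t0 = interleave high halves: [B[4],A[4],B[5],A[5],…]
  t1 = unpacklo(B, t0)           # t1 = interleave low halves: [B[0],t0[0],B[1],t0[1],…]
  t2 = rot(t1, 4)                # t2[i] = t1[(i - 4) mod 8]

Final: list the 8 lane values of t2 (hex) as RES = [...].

t0 = [0x59, 0x06, 0x2a, 0xda, 0x35, 0xd0, 0xa4, 0xde]
t1 = [0x80, 0x59, 0xa4, 0x06, 0x59, 0x2a, 0x96, 0xda]
t2 = [0x59, 0x2a, 0x96, 0xda, 0x80, 0x59, 0xa4, 0x06]

RES = [ 0x59  0x2a  0x96  0xda  0x80  0x59  0xa4  0x06 ]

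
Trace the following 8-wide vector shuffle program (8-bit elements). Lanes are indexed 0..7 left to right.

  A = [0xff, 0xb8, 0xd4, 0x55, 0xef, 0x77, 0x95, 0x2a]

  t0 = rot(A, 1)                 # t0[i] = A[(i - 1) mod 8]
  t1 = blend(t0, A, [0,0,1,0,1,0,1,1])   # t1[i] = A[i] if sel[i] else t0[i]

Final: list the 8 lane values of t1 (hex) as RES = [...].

RES = [ 0x2a  0xff  0xd4  0xd4  0xef  0xef  0x95  0x2a ]

t0 = [0x2a, 0xff, 0xb8, 0xd4, 0x55, 0xef, 0x77, 0x95]
t1 = [0x2a, 0xff, 0xd4, 0xd4, 0xef, 0xef, 0x95, 0x2a]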